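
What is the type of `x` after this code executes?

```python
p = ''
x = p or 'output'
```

'or' returns first truthy value (str)

str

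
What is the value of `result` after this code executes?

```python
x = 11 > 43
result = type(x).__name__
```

x is bool; result = 'bool'

'bool'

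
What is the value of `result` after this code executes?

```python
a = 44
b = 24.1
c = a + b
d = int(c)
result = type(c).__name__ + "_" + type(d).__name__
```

a is int; b is float; c is float; d is int; result = 'float_int'

'float_int'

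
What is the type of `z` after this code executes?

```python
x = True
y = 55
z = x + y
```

bool + int = int (bool is subclass of int)

int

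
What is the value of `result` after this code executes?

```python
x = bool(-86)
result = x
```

x = True; result = True

True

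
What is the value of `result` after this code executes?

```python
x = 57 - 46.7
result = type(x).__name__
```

x is float; result = 'float'

'float'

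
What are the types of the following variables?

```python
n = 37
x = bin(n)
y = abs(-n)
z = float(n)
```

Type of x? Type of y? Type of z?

bin() returns str; abs() of int returns int; float() returns float

str, int, float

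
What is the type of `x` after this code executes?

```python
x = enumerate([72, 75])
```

enumerate() returns an enumerate object

enumerate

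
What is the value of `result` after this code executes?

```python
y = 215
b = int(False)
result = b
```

y = 215; b = 0; result = 0

0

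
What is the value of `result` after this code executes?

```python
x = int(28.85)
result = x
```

x = 28; result = 28

28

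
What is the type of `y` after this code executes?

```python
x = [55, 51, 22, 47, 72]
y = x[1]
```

Indexing list[int] returns int

int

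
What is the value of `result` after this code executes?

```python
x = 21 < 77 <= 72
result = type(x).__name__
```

x is bool; result = 'bool'

'bool'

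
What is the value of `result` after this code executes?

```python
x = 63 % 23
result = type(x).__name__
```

x is int; result = 'int'

'int'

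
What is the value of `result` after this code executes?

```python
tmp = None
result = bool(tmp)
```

tmp = None; result = False

False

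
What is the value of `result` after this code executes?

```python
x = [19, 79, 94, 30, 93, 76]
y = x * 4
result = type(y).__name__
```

x is list; y is list; result = 'list'

'list'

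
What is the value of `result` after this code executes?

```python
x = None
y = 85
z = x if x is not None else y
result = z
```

x = None; y = 85; z = 85; result = 85

85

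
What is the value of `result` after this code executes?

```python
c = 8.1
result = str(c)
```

c = 8.1; result = '8.1'

'8.1'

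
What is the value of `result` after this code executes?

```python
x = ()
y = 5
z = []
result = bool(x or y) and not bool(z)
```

x = (); y = 5; z = []; result = True

True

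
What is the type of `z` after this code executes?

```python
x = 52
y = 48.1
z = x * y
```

int * float = float

float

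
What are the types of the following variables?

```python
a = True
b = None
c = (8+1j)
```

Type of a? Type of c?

a is assigned the constant True, which has type bool; c is assigned (8+1j), an int plus an imaginary literal (j suffix), which evaluates to complex

bool, complex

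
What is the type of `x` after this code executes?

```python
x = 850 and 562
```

'and' with truthy values returns last operand (int)

int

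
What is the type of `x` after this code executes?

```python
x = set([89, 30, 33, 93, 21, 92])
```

set() constructor returns set

set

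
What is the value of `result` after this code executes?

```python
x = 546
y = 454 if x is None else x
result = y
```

x = 546; y = 546; result = 546

546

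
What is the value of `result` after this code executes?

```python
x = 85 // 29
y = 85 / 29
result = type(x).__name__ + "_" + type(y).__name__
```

x is int; y is float; result = 'int_float'

'int_float'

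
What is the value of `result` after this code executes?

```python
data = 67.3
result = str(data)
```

data = 67.3; result = '67.3'

'67.3'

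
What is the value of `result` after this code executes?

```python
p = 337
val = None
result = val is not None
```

p = 337; val = None; result = False

False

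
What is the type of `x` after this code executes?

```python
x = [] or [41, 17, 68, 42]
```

'or' returns first truthy value (list)

list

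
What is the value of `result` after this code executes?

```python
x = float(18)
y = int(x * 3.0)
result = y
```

x = 18.0; y = 54; result = 54

54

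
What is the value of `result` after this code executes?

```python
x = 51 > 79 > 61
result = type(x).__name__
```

x is bool; result = 'bool'

'bool'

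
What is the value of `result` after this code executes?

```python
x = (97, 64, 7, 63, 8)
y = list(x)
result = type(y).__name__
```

x is tuple; y is list; result = 'list'

'list'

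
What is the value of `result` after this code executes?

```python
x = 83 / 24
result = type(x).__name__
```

x is float; result = 'float'

'float'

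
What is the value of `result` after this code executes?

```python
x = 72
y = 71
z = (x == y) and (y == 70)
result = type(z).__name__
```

x is int; y is int; z is bool; result = 'bool'

'bool'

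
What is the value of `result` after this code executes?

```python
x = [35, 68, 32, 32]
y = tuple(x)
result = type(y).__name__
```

x is list; y is tuple; result = 'tuple'

'tuple'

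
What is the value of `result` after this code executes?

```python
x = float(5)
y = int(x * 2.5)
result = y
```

x = 5.0; y = 12; result = 12

12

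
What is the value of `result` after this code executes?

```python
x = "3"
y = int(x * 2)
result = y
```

x = '3'; y = 33; result = 33

33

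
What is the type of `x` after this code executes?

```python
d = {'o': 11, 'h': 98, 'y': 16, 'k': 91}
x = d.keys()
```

.keys() returns dict_keys view

dict_keys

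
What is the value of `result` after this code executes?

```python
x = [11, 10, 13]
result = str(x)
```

x = [11, 10, 13]; result = '[11, 10, 13]'

'[11, 10, 13]'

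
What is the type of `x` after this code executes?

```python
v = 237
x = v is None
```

'is' comparison returns bool

bool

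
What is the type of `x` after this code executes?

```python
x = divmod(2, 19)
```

divmod() returns tuple of (quotient, remainder)

tuple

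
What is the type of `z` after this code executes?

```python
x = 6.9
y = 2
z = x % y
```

float % int = float

float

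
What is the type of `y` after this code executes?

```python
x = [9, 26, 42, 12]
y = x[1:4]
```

Slicing a list returns a list

list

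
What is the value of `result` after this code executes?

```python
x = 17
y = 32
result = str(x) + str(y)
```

x = 17; y = 32; result = '1732'

'1732'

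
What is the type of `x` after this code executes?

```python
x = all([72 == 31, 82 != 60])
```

all() returns bool

bool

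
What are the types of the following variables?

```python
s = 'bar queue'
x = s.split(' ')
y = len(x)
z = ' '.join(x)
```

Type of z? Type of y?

str.join() returns str; len() returns int

str, int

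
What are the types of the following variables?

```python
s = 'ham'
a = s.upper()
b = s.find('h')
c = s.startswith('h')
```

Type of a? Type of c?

upper() returns str; startswith() returns bool

str, bool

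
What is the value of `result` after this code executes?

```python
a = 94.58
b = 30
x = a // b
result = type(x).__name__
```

a is float; b is int; x is float; result = 'float'

'float'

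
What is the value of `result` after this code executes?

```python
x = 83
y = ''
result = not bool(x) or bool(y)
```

x = 83; y = ''; result = False

False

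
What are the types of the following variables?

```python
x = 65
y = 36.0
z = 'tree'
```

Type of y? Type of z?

y is assigned a number with a decimal point, so it is a float; z is assigned a quoted string literal, so it is a str

float, str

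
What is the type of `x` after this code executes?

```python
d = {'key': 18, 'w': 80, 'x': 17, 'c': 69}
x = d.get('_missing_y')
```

dict.get() returns None when key not found

NoneType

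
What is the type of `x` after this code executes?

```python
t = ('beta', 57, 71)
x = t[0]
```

Index 0 of tuple is a str literal

str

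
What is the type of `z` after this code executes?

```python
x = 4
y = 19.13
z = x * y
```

int * float = float

float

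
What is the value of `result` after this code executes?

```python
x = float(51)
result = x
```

x = 51.0; result = 51.0

51.0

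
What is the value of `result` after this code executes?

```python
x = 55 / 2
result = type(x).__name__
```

x is float; result = 'float'

'float'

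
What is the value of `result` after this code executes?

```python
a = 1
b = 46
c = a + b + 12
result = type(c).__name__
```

a is int; b is int; c is int; result = 'int'

'int'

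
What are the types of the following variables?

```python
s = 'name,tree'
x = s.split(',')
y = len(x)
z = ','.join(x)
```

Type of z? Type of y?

str.join() returns str; len() returns int

str, int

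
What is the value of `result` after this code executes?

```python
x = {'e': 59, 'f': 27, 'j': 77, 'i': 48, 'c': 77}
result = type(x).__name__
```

x is dict; result = 'dict'

'dict'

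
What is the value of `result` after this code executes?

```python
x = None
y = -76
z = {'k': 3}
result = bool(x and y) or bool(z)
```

x = None; y = -76; z = {'k': 3}; result = True

True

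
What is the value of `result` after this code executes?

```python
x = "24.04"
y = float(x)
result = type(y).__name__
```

x is str; y is float; result = 'float'

'float'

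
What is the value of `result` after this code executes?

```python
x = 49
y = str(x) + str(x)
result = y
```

x = 49; y = '4949'; result = '4949'

'4949'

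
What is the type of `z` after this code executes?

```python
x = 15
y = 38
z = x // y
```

int // int = int

int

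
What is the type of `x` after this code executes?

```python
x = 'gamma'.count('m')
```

str.count() returns int

int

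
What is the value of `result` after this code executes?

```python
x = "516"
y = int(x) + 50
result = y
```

x = '516'; y = 566; result = 566

566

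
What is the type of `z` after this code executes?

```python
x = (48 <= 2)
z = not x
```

'not' returns bool

bool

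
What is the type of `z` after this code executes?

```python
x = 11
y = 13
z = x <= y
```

Comparison returns bool

bool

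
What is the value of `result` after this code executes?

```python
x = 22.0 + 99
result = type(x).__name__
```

x is float; result = 'float'

'float'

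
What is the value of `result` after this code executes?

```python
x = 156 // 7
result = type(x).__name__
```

x is int; result = 'int'

'int'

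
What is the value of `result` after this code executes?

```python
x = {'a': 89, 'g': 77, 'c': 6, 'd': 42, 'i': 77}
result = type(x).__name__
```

x is dict; result = 'dict'

'dict'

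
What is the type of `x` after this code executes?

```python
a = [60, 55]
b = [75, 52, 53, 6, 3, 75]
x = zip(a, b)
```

zip() returns a zip object

zip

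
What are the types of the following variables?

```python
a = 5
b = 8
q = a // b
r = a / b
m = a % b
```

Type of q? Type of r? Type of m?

// returns int; / returns float; % of ints returns int

int, float, int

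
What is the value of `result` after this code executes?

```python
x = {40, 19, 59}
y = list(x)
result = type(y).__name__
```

x is set; y is list; result = 'list'

'list'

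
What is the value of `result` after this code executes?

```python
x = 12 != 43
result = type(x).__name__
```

x is bool; result = 'bool'

'bool'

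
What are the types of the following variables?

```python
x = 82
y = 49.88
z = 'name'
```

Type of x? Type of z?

x is assigned a bare integer (no decimal point), so it is an int; z is assigned a quoted string literal, so it is a str

int, str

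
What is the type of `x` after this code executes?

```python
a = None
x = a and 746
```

'and' returns first falsy value (None)

NoneType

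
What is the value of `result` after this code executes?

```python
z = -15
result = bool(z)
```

z = -15; result = True

True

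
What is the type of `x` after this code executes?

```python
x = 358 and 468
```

'and' with truthy values returns last operand (int)

int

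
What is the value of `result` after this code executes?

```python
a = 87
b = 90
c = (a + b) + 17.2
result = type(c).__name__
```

a is int; b is int; c is float; result = 'float'

'float'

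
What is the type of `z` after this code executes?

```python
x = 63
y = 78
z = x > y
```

Comparison returns bool

bool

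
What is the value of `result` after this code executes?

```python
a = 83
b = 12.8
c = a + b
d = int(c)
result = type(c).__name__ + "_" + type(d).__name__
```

a is int; b is float; c is float; d is int; result = 'float_int'

'float_int'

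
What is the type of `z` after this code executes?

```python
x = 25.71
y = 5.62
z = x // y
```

float // float = float

float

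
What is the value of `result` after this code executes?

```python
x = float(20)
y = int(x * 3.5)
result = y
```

x = 20.0; y = 70; result = 70

70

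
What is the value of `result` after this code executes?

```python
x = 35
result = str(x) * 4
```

x = 35; result = '35353535'

'35353535'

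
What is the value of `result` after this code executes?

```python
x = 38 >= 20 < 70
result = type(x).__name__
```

x is bool; result = 'bool'

'bool'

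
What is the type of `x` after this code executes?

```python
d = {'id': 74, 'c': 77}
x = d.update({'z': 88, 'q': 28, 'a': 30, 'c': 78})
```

dict.update() returns None

NoneType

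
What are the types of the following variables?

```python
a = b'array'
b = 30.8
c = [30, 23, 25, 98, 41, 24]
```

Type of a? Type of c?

a is assigned a bytes literal (b'...' prefix); c is assigned a list literal (square brackets)

bytes, list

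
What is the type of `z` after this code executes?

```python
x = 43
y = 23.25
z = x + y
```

int + float = float

float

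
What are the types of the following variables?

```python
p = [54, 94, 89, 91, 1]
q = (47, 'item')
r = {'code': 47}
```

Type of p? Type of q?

p is assigned a list literal (square brackets); q is assigned a tuple (parenthesized, comma-separated values)

list, tuple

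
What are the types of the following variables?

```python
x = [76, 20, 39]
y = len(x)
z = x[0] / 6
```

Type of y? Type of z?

len() returns int; int / int = float

int, float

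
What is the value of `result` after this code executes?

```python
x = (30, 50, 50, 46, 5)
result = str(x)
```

x = (30, 50, 50, 46, 5); result = '(30, 50, 50, 46, 5)'

'(30, 50, 50, 46, 5)'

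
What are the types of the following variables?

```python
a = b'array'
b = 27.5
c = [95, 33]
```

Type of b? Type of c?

b is assigned a number with a decimal point, so it is a float; c is assigned a list literal (square brackets)

float, list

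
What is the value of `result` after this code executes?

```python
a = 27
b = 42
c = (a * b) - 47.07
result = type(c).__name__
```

a is int; b is int; c is float; result = 'float'

'float'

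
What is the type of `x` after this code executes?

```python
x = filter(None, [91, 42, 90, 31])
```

filter() returns a filter object

filter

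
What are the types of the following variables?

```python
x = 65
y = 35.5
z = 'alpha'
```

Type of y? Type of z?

y is assigned a number with a decimal point, so it is a float; z is assigned a quoted string literal, so it is a str

float, str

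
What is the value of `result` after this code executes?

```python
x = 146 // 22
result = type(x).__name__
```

x is int; result = 'int'

'int'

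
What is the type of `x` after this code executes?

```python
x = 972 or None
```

'or' returns first truthy value

int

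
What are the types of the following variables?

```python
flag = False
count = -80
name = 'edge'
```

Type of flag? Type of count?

flag is assigned the constant False, which has type bool; count is assigned a bare integer (no decimal point), so it is an int

bool, int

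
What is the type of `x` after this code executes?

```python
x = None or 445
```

'or' with None returns the other truthy value

int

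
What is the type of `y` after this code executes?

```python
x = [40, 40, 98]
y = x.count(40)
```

list.count() returns int

int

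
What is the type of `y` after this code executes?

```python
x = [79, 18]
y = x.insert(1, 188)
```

list.insert() returns None

NoneType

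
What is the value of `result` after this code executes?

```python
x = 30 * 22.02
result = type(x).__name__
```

x is float; result = 'float'

'float'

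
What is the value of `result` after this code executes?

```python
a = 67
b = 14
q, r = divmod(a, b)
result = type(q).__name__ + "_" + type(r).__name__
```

a is int; b is int; q is int; r is int; result = 'int_int'

'int_int'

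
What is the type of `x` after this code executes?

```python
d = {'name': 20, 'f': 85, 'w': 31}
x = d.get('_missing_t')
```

dict.get() returns None when key not found

NoneType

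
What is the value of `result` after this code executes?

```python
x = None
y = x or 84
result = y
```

x = None; y = 84; result = 84

84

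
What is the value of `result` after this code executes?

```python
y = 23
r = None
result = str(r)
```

y = 23; r = None; result = 'None'

'None'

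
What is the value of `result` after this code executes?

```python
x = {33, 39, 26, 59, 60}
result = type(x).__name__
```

x is set; result = 'set'

'set'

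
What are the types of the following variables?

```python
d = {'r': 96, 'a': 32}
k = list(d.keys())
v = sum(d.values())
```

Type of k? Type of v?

list() converts to list; sum of ints is int

list, int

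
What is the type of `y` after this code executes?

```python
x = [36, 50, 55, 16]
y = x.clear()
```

list.clear() returns None

NoneType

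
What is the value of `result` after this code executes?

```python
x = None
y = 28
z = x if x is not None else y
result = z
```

x = None; y = 28; z = 28; result = 28

28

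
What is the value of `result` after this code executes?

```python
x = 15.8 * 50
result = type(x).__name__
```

x is float; result = 'float'

'float'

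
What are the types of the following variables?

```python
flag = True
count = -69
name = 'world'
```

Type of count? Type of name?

count is assigned a bare integer (no decimal point), so it is an int; name is assigned a quoted string literal, so it is a str

int, str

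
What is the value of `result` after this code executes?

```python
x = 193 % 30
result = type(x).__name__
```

x is int; result = 'int'

'int'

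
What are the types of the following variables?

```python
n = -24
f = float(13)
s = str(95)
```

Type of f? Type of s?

f is assigned the result of calling float(), which returns a float; s is assigned the result of calling str(), which returns a str

float, str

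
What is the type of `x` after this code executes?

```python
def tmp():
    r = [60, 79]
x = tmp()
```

Function without return returns None

NoneType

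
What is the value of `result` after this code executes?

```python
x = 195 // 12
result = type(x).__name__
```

x is int; result = 'int'

'int'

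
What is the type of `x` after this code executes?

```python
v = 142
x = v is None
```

'is' comparison returns bool

bool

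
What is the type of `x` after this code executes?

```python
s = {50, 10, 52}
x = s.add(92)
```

set.add() returns None (mutates in place)

NoneType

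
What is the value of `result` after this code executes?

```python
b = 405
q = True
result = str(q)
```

b = 405; q = True; result = 'True'

'True'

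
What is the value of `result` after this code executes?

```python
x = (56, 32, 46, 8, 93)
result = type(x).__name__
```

x is tuple; result = 'tuple'

'tuple'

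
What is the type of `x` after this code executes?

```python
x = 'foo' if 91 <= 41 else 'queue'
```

Both branches of conditional are str

str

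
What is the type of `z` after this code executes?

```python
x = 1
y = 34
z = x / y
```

int / int = float

float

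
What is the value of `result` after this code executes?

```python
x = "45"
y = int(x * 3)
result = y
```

x = '45'; y = 454545; result = 454545

454545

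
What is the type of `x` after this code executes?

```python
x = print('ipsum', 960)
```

print() returns None

NoneType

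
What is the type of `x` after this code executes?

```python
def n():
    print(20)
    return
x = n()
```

Bare return returns None

NoneType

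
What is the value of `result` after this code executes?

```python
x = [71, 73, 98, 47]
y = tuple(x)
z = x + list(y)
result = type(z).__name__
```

x is list; y is tuple; z is list; result = 'list'

'list'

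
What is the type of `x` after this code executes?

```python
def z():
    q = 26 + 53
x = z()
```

Function without return returns None

NoneType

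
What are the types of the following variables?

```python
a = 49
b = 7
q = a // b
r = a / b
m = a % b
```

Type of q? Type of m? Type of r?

// returns int; % of ints returns int; / returns float

int, int, float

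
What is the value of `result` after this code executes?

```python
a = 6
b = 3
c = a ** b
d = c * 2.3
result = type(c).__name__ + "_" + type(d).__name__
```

a is int; b is int; c is int; d is float; result = 'int_float'

'int_float'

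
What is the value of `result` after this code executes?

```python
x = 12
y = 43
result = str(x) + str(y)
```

x = 12; y = 43; result = '1243'

'1243'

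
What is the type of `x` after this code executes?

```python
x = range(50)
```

range() returns a range object

range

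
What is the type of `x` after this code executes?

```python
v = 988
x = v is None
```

'is' comparison returns bool

bool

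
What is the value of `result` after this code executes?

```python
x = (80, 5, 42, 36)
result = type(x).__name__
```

x is tuple; result = 'tuple'

'tuple'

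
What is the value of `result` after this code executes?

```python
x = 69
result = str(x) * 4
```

x = 69; result = '69696969'

'69696969'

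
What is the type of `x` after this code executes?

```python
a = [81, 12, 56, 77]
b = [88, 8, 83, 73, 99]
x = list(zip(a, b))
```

list(zip()) returns a list of tuples

list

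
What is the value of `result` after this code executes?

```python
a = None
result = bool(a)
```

a = None; result = False

False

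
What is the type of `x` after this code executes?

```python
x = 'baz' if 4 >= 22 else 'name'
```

Both branches of conditional are str

str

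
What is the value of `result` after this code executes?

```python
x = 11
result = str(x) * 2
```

x = 11; result = '1111'

'1111'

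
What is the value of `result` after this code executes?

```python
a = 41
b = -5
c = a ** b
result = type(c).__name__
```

a is int; b is int; c is float; result = 'float'

'float'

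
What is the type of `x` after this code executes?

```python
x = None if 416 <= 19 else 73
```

416 <= 19 is False, so the else branch is taken

int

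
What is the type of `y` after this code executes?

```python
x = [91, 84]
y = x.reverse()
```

list.reverse() returns None

NoneType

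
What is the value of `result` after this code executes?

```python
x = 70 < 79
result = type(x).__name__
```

x is bool; result = 'bool'

'bool'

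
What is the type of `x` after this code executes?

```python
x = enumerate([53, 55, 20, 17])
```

enumerate() returns an enumerate object

enumerate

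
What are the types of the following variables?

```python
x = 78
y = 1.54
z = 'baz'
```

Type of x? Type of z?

x is assigned a bare integer (no decimal point), so it is an int; z is assigned a quoted string literal, so it is a str

int, str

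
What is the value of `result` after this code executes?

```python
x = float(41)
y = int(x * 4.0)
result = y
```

x = 41.0; y = 164; result = 164

164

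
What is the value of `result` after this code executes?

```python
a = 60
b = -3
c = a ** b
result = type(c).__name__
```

a is int; b is int; c is float; result = 'float'

'float'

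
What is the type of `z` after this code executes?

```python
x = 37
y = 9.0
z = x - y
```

int - float = float

float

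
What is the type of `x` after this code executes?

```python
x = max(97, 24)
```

max() of ints returns int

int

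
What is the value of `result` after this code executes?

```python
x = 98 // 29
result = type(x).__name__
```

x is int; result = 'int'

'int'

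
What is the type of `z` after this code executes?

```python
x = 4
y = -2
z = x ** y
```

int ** negative = float

float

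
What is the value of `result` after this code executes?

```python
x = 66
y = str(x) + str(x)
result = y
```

x = 66; y = '6666'; result = '6666'

'6666'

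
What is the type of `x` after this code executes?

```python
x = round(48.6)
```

round() with no decimal places returns int

int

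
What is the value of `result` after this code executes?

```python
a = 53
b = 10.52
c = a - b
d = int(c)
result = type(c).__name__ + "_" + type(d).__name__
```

a is int; b is float; c is float; d is int; result = 'float_int'

'float_int'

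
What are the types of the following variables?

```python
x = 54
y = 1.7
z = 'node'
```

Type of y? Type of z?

y is assigned a number with a decimal point, so it is a float; z is assigned a quoted string literal, so it is a str

float, str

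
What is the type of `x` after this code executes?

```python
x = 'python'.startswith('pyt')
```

str.startswith() returns bool

bool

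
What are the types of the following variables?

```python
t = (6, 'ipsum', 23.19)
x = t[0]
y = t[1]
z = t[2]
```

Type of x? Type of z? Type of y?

tuple[0] is int; tuple[2] is float; tuple[1] is str

int, float, str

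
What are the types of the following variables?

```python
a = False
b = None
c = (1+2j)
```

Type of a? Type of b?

a is assigned the constant False, which has type bool; b is assigned None, whose type is NoneType

bool, NoneType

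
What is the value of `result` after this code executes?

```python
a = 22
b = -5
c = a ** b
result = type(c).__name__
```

a is int; b is int; c is float; result = 'float'

'float'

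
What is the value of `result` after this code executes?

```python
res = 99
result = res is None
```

res = 99; result = False

False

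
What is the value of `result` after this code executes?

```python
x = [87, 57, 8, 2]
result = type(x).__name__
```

x is list; result = 'list'

'list'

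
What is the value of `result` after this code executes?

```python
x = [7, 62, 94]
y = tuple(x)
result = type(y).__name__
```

x is list; y is tuple; result = 'tuple'

'tuple'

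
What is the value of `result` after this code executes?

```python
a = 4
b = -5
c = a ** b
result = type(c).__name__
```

a is int; b is int; c is float; result = 'float'

'float'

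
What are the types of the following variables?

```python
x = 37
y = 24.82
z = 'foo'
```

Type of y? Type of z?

y is assigned a number with a decimal point, so it is a float; z is assigned a quoted string literal, so it is a str

float, str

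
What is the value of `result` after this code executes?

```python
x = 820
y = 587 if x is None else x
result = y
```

x = 820; y = 820; result = 820

820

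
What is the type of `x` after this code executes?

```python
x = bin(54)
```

bin() returns str representation

str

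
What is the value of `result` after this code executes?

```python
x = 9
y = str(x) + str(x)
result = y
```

x = 9; y = '99'; result = '99'

'99'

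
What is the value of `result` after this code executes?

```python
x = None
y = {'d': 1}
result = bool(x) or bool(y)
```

x = None; y = {'d': 1}; result = True

True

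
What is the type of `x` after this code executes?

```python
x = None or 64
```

'or' with None returns the other truthy value

int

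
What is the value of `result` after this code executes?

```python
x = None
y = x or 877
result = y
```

x = None; y = 877; result = 877

877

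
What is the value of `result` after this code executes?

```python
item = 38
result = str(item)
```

item = 38; result = '38'

'38'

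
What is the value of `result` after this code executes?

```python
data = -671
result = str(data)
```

data = -671; result = '-671'

'-671'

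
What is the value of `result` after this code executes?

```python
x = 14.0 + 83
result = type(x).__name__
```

x is float; result = 'float'

'float'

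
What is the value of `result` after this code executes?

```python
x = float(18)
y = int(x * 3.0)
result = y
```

x = 18.0; y = 54; result = 54

54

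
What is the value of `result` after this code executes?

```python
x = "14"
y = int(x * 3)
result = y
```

x = '14'; y = 141414; result = 141414

141414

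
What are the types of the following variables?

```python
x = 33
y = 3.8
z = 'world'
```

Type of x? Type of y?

x is assigned a bare integer (no decimal point), so it is an int; y is assigned a number with a decimal point, so it is a float

int, float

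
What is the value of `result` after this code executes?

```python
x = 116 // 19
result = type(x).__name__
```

x is int; result = 'int'

'int'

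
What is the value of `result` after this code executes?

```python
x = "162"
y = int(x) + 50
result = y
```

x = '162'; y = 212; result = 212

212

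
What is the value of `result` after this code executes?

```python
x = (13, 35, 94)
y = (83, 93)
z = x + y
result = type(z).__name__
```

x is tuple; y is tuple; z is tuple; result = 'tuple'

'tuple'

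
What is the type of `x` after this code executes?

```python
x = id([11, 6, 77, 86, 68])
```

id() returns int

int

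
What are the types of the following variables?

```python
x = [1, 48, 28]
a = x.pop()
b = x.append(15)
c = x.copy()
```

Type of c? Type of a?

copy() returns list; pop() returns element

list, int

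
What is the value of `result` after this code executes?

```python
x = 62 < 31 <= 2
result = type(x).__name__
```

x is bool; result = 'bool'

'bool'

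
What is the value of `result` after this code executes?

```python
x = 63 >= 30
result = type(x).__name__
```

x is bool; result = 'bool'

'bool'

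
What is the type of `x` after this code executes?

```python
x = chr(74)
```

chr() returns str (single char)

str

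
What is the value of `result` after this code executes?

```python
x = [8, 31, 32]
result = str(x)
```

x = [8, 31, 32]; result = '[8, 31, 32]'

'[8, 31, 32]'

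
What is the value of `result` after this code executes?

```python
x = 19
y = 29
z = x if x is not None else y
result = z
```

x = 19; y = 29; z = 19; result = 19

19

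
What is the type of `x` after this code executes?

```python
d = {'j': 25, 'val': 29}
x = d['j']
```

Accessing dict[str, int] with str key returns int

int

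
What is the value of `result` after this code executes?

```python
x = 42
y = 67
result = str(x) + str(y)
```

x = 42; y = 67; result = '4267'

'4267'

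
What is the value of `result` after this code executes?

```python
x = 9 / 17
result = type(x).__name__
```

x is float; result = 'float'

'float'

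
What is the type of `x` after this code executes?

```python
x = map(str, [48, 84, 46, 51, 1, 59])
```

map() returns a map object

map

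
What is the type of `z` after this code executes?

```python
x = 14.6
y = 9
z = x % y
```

float % int = float

float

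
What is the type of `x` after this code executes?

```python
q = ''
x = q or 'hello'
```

'or' returns first truthy value (str)

str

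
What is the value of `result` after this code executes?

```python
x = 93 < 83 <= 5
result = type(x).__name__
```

x is bool; result = 'bool'

'bool'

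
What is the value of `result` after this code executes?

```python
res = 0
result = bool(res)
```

res = 0; result = False

False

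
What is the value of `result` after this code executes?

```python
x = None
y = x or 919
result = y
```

x = None; y = 919; result = 919

919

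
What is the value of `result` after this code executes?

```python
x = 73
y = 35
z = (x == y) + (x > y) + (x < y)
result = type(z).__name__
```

x is int; y is int; z is int; result = 'int'

'int'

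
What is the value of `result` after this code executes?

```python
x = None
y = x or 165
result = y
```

x = None; y = 165; result = 165

165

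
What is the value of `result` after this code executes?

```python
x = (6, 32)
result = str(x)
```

x = (6, 32); result = '(6, 32)'

'(6, 32)'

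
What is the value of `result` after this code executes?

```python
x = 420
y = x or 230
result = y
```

x = 420; y = 420; result = 420

420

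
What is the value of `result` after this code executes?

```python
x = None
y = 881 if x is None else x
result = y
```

x = None; y = 881; result = 881

881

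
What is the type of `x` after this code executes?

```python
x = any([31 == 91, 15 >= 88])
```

any() returns bool

bool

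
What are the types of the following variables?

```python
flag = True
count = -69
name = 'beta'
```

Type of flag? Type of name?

flag is assigned the constant True, which has type bool; name is assigned a quoted string literal, so it is a str

bool, str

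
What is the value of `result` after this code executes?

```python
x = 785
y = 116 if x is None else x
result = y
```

x = 785; y = 785; result = 785

785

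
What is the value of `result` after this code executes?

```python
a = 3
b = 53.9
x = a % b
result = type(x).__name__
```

a is int; b is float; x is float; result = 'float'

'float'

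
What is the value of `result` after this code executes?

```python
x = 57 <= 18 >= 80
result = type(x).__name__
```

x is bool; result = 'bool'

'bool'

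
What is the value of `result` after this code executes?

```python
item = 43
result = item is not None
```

item = 43; result = True

True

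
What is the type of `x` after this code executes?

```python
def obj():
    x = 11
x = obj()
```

Function without return returns None

NoneType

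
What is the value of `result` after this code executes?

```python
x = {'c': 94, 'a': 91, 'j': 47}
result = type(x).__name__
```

x is dict; result = 'dict'

'dict'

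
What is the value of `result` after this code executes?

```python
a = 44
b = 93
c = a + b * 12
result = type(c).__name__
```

a is int; b is int; c is int; result = 'int'

'int'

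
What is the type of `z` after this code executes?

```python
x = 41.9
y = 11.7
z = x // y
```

float // float = float

float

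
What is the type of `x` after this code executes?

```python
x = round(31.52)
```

round() with no decimal places returns int

int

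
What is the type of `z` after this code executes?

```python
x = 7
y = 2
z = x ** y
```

positive int ** positive int = int

int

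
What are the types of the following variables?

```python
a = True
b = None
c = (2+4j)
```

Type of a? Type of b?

a is assigned the constant True, which has type bool; b is assigned None, whose type is NoneType

bool, NoneType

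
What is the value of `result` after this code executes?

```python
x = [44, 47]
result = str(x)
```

x = [44, 47]; result = '[44, 47]'

'[44, 47]'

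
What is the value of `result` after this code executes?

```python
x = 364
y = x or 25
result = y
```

x = 364; y = 364; result = 364

364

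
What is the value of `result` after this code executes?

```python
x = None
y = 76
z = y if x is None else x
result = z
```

x = None; y = 76; z = 76; result = 76

76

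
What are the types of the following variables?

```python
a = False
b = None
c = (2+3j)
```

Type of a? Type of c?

a is assigned the constant False, which has type bool; c is assigned (2+3j), an int plus an imaginary literal (j suffix), which evaluates to complex

bool, complex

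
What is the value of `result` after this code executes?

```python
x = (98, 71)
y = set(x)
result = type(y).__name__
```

x is tuple; y is set; result = 'set'

'set'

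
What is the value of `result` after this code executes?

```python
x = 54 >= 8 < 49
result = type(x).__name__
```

x is bool; result = 'bool'

'bool'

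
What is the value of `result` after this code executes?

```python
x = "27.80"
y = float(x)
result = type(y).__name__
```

x is str; y is float; result = 'float'

'float'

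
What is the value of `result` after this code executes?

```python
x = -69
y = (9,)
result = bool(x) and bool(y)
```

x = -69; y = (9,); result = True

True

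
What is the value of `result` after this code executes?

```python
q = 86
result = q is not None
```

q = 86; result = True

True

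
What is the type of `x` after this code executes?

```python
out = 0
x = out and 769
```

'and' returns first falsy value (0 is int)

int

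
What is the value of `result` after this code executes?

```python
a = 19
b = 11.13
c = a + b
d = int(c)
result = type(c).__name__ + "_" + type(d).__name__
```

a is int; b is float; c is float; d is int; result = 'float_int'

'float_int'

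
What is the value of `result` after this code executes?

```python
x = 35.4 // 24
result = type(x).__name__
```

x is float; result = 'float'

'float'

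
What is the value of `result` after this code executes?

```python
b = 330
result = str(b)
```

b = 330; result = '330'

'330'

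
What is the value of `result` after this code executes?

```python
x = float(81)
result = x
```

x = 81.0; result = 81.0

81.0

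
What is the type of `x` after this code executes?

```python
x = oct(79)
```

oct() returns str representation

str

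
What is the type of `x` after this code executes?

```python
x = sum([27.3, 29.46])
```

sum() of floats returns float

float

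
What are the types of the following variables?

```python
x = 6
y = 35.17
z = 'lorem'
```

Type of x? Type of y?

x is assigned a bare integer (no decimal point), so it is an int; y is assigned a number with a decimal point, so it is a float

int, float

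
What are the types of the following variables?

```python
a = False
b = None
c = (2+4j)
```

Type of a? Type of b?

a is assigned the constant False, which has type bool; b is assigned None, whose type is NoneType

bool, NoneType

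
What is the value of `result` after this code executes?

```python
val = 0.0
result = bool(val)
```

val = 0.0; result = False

False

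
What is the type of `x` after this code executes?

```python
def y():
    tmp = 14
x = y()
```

Function without return returns None

NoneType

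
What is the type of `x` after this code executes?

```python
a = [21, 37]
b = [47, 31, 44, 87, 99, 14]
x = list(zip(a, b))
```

list(zip()) returns a list of tuples

list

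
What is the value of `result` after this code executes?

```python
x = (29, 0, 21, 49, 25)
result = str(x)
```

x = (29, 0, 21, 49, 25); result = '(29, 0, 21, 49, 25)'

'(29, 0, 21, 49, 25)'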